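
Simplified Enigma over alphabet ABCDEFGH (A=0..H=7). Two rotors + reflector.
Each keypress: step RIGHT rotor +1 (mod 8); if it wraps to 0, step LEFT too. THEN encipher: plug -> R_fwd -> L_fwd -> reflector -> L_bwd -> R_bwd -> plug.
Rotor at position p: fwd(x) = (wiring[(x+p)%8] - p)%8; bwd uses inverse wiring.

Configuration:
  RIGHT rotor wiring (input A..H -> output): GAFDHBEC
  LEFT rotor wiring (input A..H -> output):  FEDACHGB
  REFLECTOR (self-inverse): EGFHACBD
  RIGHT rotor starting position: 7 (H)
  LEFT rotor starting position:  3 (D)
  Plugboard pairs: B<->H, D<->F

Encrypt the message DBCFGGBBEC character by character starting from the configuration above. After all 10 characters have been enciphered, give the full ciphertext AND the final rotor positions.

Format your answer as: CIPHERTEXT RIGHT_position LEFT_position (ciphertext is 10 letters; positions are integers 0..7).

Answer: AAFCFFFHHD 1 5

Derivation:
Char 1 ('D'): step: R->0, L->4 (L advanced); D->plug->F->R->B->L->D->refl->H->L'->G->R'->A->plug->A
Char 2 ('B'): step: R->1, L=4; B->plug->H->R->F->L->A->refl->E->L'->H->R'->A->plug->A
Char 3 ('C'): step: R->2, L=4; C->plug->C->R->F->L->A->refl->E->L'->H->R'->D->plug->F
Char 4 ('F'): step: R->3, L=4; F->plug->D->R->B->L->D->refl->H->L'->G->R'->C->plug->C
Char 5 ('G'): step: R->4, L=4; G->plug->G->R->B->L->D->refl->H->L'->G->R'->D->plug->F
Char 6 ('G'): step: R->5, L=4; G->plug->G->R->G->L->H->refl->D->L'->B->R'->D->plug->F
Char 7 ('B'): step: R->6, L=4; B->plug->H->R->D->L->F->refl->C->L'->C->R'->D->plug->F
Char 8 ('B'): step: R->7, L=4; B->plug->H->R->F->L->A->refl->E->L'->H->R'->B->plug->H
Char 9 ('E'): step: R->0, L->5 (L advanced); E->plug->E->R->H->L->F->refl->C->L'->A->R'->B->plug->H
Char 10 ('C'): step: R->1, L=5; C->plug->C->R->C->L->E->refl->A->L'->D->R'->F->plug->D
Final: ciphertext=AAFCFFFHHD, RIGHT=1, LEFT=5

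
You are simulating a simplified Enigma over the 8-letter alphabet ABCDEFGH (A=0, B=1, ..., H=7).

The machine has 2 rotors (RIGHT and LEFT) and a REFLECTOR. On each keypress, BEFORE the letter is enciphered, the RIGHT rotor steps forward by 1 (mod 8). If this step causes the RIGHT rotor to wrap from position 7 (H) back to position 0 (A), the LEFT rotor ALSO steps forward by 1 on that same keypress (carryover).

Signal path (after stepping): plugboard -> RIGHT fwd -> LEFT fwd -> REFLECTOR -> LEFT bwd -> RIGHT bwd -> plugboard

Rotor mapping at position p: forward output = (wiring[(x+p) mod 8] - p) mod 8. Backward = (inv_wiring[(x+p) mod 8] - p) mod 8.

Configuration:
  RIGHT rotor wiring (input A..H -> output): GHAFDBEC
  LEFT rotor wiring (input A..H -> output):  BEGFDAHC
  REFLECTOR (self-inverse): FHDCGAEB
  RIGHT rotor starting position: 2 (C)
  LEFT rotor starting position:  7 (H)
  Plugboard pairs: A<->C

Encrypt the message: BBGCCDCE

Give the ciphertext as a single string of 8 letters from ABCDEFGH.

Char 1 ('B'): step: R->3, L=7; B->plug->B->R->A->L->D->refl->C->L'->B->R'->D->plug->D
Char 2 ('B'): step: R->4, L=7; B->plug->B->R->F->L->E->refl->G->L'->E->R'->G->plug->G
Char 3 ('G'): step: R->5, L=7; G->plug->G->R->A->L->D->refl->C->L'->B->R'->D->plug->D
Char 4 ('C'): step: R->6, L=7; C->plug->A->R->G->L->B->refl->H->L'->D->R'->H->plug->H
Char 5 ('C'): step: R->7, L=7; C->plug->A->R->D->L->H->refl->B->L'->G->R'->E->plug->E
Char 6 ('D'): step: R->0, L->0 (L advanced); D->plug->D->R->F->L->A->refl->F->L'->D->R'->E->plug->E
Char 7 ('C'): step: R->1, L=0; C->plug->A->R->G->L->H->refl->B->L'->A->R'->E->plug->E
Char 8 ('E'): step: R->2, L=0; E->plug->E->R->C->L->G->refl->E->L'->B->R'->C->plug->A

Answer: DGDHEEEA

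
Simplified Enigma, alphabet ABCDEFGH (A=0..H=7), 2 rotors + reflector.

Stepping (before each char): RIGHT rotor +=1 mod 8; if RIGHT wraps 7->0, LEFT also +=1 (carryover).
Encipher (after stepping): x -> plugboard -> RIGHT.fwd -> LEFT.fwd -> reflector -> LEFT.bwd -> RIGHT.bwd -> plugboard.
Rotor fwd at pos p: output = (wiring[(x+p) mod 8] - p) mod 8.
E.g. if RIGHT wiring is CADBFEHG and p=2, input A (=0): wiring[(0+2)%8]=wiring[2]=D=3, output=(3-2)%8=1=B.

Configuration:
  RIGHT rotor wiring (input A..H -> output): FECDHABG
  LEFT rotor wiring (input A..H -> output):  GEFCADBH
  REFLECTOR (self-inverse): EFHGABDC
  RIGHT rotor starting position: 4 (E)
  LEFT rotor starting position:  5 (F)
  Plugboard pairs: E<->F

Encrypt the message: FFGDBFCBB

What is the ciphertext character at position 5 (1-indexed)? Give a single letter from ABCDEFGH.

Char 1 ('F'): step: R->5, L=5; F->plug->E->R->H->L->D->refl->G->L'->A->R'->D->plug->D
Char 2 ('F'): step: R->6, L=5; F->plug->E->R->E->L->H->refl->C->L'->C->R'->H->plug->H
Char 3 ('G'): step: R->7, L=5; G->plug->G->R->B->L->E->refl->A->L'->F->R'->C->plug->C
Char 4 ('D'): step: R->0, L->6 (L advanced); D->plug->D->R->D->L->G->refl->D->L'->A->R'->F->plug->E
Char 5 ('B'): step: R->1, L=6; B->plug->B->R->B->L->B->refl->F->L'->H->R'->E->plug->F

F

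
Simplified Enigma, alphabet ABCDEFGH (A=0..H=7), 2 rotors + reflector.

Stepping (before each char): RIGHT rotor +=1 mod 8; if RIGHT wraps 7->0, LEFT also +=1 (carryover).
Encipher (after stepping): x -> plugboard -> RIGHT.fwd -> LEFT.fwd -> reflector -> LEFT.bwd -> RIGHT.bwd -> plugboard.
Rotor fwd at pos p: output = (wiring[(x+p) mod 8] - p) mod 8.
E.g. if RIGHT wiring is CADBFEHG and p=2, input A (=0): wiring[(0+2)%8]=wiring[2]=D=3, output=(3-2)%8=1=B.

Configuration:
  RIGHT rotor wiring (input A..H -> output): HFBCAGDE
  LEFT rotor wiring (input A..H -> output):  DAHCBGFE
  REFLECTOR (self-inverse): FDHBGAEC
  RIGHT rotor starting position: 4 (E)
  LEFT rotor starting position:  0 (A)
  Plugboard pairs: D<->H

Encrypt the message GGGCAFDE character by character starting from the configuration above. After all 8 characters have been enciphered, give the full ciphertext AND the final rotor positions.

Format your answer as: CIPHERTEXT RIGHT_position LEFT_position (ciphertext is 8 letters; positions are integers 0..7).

Char 1 ('G'): step: R->5, L=0; G->plug->G->R->F->L->G->refl->E->L'->H->R'->C->plug->C
Char 2 ('G'): step: R->6, L=0; G->plug->G->R->C->L->H->refl->C->L'->D->R'->E->plug->E
Char 3 ('G'): step: R->7, L=0; G->plug->G->R->H->L->E->refl->G->L'->F->R'->A->plug->A
Char 4 ('C'): step: R->0, L->1 (L advanced); C->plug->C->R->B->L->G->refl->E->L'->F->R'->B->plug->B
Char 5 ('A'): step: R->1, L=1; A->plug->A->R->E->L->F->refl->A->L'->D->R'->G->plug->G
Char 6 ('F'): step: R->2, L=1; F->plug->F->R->C->L->B->refl->D->L'->G->R'->C->plug->C
Char 7 ('D'): step: R->3, L=1; D->plug->H->R->G->L->D->refl->B->L'->C->R'->G->plug->G
Char 8 ('E'): step: R->4, L=1; E->plug->E->R->D->L->A->refl->F->L'->E->R'->A->plug->A
Final: ciphertext=CEABGCGA, RIGHT=4, LEFT=1

Answer: CEABGCGA 4 1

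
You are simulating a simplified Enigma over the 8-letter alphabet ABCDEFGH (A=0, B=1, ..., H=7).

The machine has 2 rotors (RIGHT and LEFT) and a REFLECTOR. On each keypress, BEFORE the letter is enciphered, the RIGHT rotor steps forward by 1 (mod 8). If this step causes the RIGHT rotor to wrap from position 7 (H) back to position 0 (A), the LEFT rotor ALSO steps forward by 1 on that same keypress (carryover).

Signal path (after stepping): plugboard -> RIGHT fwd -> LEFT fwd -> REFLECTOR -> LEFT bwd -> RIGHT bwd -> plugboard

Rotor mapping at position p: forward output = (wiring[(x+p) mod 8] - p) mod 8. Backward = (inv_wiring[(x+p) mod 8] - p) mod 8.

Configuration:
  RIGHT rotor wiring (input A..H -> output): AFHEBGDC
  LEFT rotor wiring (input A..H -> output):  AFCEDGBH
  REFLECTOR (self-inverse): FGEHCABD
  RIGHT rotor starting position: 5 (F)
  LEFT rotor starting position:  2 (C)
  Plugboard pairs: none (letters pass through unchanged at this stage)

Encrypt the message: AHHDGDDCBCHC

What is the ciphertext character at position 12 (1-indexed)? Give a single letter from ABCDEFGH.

Char 1 ('A'): step: R->6, L=2; A->plug->A->R->F->L->F->refl->A->L'->A->R'->H->plug->H
Char 2 ('H'): step: R->7, L=2; H->plug->H->R->E->L->H->refl->D->L'->H->R'->G->plug->G
Char 3 ('H'): step: R->0, L->3 (L advanced); H->plug->H->R->C->L->D->refl->H->L'->H->R'->C->plug->C
Char 4 ('D'): step: R->1, L=3; D->plug->D->R->A->L->B->refl->G->L'->D->R'->C->plug->C
Char 5 ('G'): step: R->2, L=3; G->plug->G->R->G->L->C->refl->E->L'->E->R'->D->plug->D
Char 6 ('D'): step: R->3, L=3; D->plug->D->R->A->L->B->refl->G->L'->D->R'->C->plug->C
Char 7 ('D'): step: R->4, L=3; D->plug->D->R->G->L->C->refl->E->L'->E->R'->E->plug->E
Char 8 ('C'): step: R->5, L=3; C->plug->C->R->F->L->F->refl->A->L'->B->R'->A->plug->A
Char 9 ('B'): step: R->6, L=3; B->plug->B->R->E->L->E->refl->C->L'->G->R'->F->plug->F
Char 10 ('C'): step: R->7, L=3; C->plug->C->R->G->L->C->refl->E->L'->E->R'->H->plug->H
Char 11 ('H'): step: R->0, L->4 (L advanced); H->plug->H->R->C->L->F->refl->A->L'->H->R'->C->plug->C
Char 12 ('C'): step: R->1, L=4; C->plug->C->R->D->L->D->refl->H->L'->A->R'->D->plug->D

D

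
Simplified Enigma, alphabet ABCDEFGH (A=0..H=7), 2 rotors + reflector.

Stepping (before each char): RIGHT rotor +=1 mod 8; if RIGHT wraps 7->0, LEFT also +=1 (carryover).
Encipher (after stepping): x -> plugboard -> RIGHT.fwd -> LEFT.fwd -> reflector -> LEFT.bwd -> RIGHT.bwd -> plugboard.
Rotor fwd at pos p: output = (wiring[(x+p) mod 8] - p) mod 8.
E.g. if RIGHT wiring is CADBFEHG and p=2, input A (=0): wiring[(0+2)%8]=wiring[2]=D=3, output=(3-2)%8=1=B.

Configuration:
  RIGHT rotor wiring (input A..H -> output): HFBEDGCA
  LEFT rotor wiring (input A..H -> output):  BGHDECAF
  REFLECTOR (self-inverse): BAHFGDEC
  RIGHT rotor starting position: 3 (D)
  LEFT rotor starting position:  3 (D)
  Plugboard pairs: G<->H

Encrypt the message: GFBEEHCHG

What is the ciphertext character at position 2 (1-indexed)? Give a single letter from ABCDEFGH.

Char 1 ('G'): step: R->4, L=3; G->plug->H->R->A->L->A->refl->B->L'->B->R'->F->plug->F
Char 2 ('F'): step: R->5, L=3; F->plug->F->R->E->L->C->refl->H->L'->C->R'->D->plug->D

D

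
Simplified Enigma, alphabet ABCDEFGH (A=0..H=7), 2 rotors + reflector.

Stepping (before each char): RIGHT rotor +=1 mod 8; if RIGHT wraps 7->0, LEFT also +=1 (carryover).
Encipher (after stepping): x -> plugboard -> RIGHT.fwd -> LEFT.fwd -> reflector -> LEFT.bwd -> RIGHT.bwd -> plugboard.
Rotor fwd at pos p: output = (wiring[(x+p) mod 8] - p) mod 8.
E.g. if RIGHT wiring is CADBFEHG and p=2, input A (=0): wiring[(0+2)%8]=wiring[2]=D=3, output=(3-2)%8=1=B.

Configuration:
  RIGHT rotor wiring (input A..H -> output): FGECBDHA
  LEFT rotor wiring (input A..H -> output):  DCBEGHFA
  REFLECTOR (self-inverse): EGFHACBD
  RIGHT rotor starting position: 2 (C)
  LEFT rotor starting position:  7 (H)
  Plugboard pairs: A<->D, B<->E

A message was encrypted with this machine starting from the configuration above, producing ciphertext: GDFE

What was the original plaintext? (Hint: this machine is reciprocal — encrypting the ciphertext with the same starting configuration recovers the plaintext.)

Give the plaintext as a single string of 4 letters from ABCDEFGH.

Answer: AFAH

Derivation:
Char 1 ('G'): step: R->3, L=7; G->plug->G->R->D->L->C->refl->F->L'->E->R'->D->plug->A
Char 2 ('D'): step: R->4, L=7; D->plug->A->R->F->L->H->refl->D->L'->C->R'->F->plug->F
Char 3 ('F'): step: R->5, L=7; F->plug->F->R->H->L->G->refl->B->L'->A->R'->D->plug->A
Char 4 ('E'): step: R->6, L=7; E->plug->B->R->C->L->D->refl->H->L'->F->R'->H->plug->H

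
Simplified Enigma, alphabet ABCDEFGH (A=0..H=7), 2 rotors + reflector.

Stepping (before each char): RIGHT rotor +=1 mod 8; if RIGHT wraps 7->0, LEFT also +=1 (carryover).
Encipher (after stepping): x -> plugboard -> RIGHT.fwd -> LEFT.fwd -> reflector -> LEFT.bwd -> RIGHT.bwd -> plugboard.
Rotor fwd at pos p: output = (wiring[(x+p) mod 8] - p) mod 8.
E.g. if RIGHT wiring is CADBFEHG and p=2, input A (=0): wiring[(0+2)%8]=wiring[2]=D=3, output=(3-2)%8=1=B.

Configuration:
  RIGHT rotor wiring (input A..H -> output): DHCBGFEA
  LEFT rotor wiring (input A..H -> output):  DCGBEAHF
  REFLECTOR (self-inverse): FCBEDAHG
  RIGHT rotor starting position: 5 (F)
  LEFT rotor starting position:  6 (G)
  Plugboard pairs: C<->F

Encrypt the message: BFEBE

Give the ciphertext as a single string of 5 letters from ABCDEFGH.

Char 1 ('B'): step: R->6, L=6; B->plug->B->R->C->L->F->refl->A->L'->E->R'->E->plug->E
Char 2 ('F'): step: R->7, L=6; F->plug->C->R->A->L->B->refl->C->L'->H->R'->F->plug->C
Char 3 ('E'): step: R->0, L->7 (L advanced); E->plug->E->R->G->L->B->refl->C->L'->E->R'->G->plug->G
Char 4 ('B'): step: R->1, L=7; B->plug->B->R->B->L->E->refl->D->L'->C->R'->H->plug->H
Char 5 ('E'): step: R->2, L=7; E->plug->E->R->C->L->D->refl->E->L'->B->R'->G->plug->G

Answer: ECGHG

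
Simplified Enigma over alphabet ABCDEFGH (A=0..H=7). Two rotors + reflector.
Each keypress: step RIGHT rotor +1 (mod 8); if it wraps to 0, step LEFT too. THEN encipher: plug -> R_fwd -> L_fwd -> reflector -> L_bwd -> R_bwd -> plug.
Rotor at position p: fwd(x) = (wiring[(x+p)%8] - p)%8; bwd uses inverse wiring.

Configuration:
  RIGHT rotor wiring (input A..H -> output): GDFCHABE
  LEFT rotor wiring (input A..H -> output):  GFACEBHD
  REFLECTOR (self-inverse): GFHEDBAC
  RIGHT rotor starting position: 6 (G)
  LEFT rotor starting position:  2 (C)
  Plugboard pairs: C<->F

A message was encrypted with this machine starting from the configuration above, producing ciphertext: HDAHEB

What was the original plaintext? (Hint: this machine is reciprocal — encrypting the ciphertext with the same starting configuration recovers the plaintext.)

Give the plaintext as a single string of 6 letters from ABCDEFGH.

Char 1 ('H'): step: R->7, L=2; H->plug->H->R->C->L->C->refl->H->L'->D->R'->E->plug->E
Char 2 ('D'): step: R->0, L->3 (L advanced); D->plug->D->R->C->L->G->refl->A->L'->E->R'->H->plug->H
Char 3 ('A'): step: R->1, L=3; A->plug->A->R->C->L->G->refl->A->L'->E->R'->B->plug->B
Char 4 ('H'): step: R->2, L=3; H->plug->H->R->B->L->B->refl->F->L'->H->R'->E->plug->E
Char 5 ('E'): step: R->3, L=3; E->plug->E->R->B->L->B->refl->F->L'->H->R'->A->plug->A
Char 6 ('B'): step: R->4, L=3; B->plug->B->R->E->L->A->refl->G->L'->C->R'->E->plug->E

Answer: EHBEAE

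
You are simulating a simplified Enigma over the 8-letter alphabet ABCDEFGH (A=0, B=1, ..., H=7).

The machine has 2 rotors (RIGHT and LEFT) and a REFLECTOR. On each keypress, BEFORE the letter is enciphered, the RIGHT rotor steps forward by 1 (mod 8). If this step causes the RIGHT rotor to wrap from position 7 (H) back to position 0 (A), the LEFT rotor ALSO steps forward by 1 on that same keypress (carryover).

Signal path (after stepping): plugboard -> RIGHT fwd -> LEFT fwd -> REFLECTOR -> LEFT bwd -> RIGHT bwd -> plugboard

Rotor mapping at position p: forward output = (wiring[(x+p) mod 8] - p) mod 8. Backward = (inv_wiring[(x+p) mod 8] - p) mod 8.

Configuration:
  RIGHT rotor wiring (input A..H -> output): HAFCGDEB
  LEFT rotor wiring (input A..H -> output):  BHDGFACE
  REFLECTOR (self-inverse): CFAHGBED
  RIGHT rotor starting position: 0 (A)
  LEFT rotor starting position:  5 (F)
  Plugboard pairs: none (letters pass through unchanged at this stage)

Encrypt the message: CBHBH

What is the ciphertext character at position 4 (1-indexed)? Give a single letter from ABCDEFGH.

Char 1 ('C'): step: R->1, L=5; C->plug->C->R->B->L->F->refl->B->L'->G->R'->H->plug->H
Char 2 ('B'): step: R->2, L=5; B->plug->B->R->A->L->D->refl->H->L'->C->R'->E->plug->E
Char 3 ('H'): step: R->3, L=5; H->plug->H->R->C->L->H->refl->D->L'->A->R'->C->plug->C
Char 4 ('B'): step: R->4, L=5; B->plug->B->R->H->L->A->refl->C->L'->E->R'->F->plug->F

F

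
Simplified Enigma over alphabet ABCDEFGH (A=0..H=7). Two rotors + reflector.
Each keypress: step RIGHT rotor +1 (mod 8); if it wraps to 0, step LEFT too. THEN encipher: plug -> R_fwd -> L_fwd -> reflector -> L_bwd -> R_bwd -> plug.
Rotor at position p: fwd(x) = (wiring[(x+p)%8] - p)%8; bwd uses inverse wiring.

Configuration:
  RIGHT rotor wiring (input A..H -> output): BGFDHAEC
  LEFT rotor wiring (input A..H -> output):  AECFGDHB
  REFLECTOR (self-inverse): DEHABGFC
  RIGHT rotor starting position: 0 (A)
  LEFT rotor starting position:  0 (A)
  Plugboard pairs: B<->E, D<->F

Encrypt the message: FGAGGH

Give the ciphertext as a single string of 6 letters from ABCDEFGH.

Char 1 ('F'): step: R->1, L=0; F->plug->D->R->G->L->H->refl->C->L'->C->R'->C->plug->C
Char 2 ('G'): step: R->2, L=0; G->plug->G->R->H->L->B->refl->E->L'->B->R'->B->plug->E
Char 3 ('A'): step: R->3, L=0; A->plug->A->R->A->L->A->refl->D->L'->F->R'->C->plug->C
Char 4 ('G'): step: R->4, L=0; G->plug->G->R->B->L->E->refl->B->L'->H->R'->H->plug->H
Char 5 ('G'): step: R->5, L=0; G->plug->G->R->G->L->H->refl->C->L'->C->R'->H->plug->H
Char 6 ('H'): step: R->6, L=0; H->plug->H->R->C->L->C->refl->H->L'->G->R'->A->plug->A

Answer: CECHHA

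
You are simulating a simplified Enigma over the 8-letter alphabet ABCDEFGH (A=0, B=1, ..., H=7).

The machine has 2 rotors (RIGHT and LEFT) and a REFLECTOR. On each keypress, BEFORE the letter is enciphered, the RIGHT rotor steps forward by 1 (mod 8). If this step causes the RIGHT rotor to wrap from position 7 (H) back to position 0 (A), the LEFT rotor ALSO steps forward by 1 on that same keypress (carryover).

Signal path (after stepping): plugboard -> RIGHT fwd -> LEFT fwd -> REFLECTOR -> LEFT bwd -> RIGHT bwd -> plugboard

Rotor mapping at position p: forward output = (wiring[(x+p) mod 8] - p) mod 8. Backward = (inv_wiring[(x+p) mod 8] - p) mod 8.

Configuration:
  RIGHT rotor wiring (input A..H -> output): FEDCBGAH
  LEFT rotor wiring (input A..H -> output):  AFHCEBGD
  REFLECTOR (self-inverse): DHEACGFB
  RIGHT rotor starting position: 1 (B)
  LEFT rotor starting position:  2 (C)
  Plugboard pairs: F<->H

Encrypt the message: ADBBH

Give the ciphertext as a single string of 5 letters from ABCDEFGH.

Char 1 ('A'): step: R->2, L=2; A->plug->A->R->B->L->A->refl->D->L'->H->R'->C->plug->C
Char 2 ('D'): step: R->3, L=2; D->plug->D->R->F->L->B->refl->H->L'->D->R'->C->plug->C
Char 3 ('B'): step: R->4, L=2; B->plug->B->R->C->L->C->refl->E->L'->E->R'->C->plug->C
Char 4 ('B'): step: R->5, L=2; B->plug->B->R->D->L->H->refl->B->L'->F->R'->G->plug->G
Char 5 ('H'): step: R->6, L=2; H->plug->F->R->E->L->E->refl->C->L'->C->R'->A->plug->A

Answer: CCCGA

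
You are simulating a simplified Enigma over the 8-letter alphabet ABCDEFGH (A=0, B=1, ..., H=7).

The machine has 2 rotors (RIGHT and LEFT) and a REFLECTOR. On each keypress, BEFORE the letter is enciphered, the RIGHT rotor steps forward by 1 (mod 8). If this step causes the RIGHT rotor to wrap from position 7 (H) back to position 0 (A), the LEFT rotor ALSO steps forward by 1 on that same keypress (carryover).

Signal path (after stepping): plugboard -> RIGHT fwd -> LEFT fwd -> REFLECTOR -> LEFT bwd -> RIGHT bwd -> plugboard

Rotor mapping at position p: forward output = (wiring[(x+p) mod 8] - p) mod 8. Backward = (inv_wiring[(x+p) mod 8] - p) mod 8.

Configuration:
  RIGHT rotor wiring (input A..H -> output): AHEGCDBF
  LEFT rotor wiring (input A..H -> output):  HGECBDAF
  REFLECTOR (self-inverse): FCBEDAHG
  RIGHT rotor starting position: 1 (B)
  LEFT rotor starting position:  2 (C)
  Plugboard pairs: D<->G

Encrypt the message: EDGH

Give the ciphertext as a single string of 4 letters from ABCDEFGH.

Answer: HEAF

Derivation:
Char 1 ('E'): step: R->2, L=2; E->plug->E->R->H->L->E->refl->D->L'->F->R'->H->plug->H
Char 2 ('D'): step: R->3, L=2; D->plug->G->R->E->L->G->refl->H->L'->C->R'->E->plug->E
Char 3 ('G'): step: R->4, L=2; G->plug->D->R->B->L->A->refl->F->L'->G->R'->A->plug->A
Char 4 ('H'): step: R->5, L=2; H->plug->H->R->F->L->D->refl->E->L'->H->R'->F->plug->F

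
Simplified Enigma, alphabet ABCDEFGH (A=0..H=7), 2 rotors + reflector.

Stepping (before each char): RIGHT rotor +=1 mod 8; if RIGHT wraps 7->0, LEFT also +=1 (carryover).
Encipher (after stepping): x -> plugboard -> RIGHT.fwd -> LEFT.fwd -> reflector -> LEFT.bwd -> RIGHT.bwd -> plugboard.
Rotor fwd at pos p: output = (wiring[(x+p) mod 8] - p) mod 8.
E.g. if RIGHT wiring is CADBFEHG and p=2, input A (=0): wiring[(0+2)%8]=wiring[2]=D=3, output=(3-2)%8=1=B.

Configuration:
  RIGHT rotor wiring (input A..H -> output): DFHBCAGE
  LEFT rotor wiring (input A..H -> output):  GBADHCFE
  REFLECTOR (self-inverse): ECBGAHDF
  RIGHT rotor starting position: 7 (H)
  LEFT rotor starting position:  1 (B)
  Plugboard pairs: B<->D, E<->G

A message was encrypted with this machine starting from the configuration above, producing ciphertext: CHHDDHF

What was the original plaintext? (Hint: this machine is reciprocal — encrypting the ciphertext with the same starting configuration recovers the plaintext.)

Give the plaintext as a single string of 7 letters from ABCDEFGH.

Char 1 ('C'): step: R->0, L->2 (L advanced); C->plug->C->R->H->L->H->refl->F->L'->C->R'->E->plug->G
Char 2 ('H'): step: R->1, L=2; H->plug->H->R->C->L->F->refl->H->L'->H->R'->E->plug->G
Char 3 ('H'): step: R->2, L=2; H->plug->H->R->D->L->A->refl->E->L'->G->R'->D->plug->B
Char 4 ('D'): step: R->3, L=2; D->plug->B->R->H->L->H->refl->F->L'->C->R'->G->plug->E
Char 5 ('D'): step: R->4, L=2; D->plug->B->R->E->L->D->refl->G->L'->A->R'->D->plug->B
Char 6 ('H'): step: R->5, L=2; H->plug->H->R->F->L->C->refl->B->L'->B->R'->B->plug->D
Char 7 ('F'): step: R->6, L=2; F->plug->F->R->D->L->A->refl->E->L'->G->R'->B->plug->D

Answer: GGBEBDD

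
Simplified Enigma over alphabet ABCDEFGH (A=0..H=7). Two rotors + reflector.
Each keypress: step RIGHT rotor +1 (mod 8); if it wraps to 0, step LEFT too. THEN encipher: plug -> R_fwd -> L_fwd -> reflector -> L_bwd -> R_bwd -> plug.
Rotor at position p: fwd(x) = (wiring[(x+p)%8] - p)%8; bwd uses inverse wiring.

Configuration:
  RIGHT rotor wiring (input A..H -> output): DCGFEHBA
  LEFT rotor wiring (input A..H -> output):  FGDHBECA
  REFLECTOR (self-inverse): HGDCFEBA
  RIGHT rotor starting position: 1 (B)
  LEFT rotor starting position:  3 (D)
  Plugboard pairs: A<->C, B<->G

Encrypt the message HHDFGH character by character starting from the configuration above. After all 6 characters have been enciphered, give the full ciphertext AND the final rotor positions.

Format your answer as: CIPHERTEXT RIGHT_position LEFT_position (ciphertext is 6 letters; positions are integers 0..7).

Char 1 ('H'): step: R->2, L=3; H->plug->H->R->A->L->E->refl->F->L'->E->R'->A->plug->C
Char 2 ('H'): step: R->3, L=3; H->plug->H->R->D->L->H->refl->A->L'->H->R'->G->plug->B
Char 3 ('D'): step: R->4, L=3; D->plug->D->R->E->L->F->refl->E->L'->A->R'->A->plug->C
Char 4 ('F'): step: R->5, L=3; F->plug->F->R->B->L->G->refl->B->L'->C->R'->A->plug->C
Char 5 ('G'): step: R->6, L=3; G->plug->B->R->C->L->B->refl->G->L'->B->R'->H->plug->H
Char 6 ('H'): step: R->7, L=3; H->plug->H->R->C->L->B->refl->G->L'->B->R'->A->plug->C
Final: ciphertext=CBCCHC, RIGHT=7, LEFT=3

Answer: CBCCHC 7 3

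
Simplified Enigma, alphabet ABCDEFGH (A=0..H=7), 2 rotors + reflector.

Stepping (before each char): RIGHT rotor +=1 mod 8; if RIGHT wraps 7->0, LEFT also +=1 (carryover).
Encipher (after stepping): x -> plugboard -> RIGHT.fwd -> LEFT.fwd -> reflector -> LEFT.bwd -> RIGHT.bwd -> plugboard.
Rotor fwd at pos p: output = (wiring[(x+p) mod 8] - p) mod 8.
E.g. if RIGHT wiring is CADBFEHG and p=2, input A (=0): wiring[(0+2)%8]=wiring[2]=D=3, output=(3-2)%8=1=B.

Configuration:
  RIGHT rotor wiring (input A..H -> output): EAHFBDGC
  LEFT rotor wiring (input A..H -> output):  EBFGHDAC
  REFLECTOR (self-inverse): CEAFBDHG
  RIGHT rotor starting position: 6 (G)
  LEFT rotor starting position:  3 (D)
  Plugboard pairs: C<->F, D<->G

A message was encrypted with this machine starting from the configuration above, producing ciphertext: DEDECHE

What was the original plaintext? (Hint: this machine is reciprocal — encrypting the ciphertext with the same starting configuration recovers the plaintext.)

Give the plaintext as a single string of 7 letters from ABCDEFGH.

Answer: ECHFGDB

Derivation:
Char 1 ('D'): step: R->7, L=3; D->plug->G->R->E->L->H->refl->G->L'->G->R'->E->plug->E
Char 2 ('E'): step: R->0, L->4 (L advanced); E->plug->E->R->B->L->H->refl->G->L'->D->R'->F->plug->C
Char 3 ('D'): step: R->1, L=4; D->plug->G->R->B->L->H->refl->G->L'->D->R'->H->plug->H
Char 4 ('E'): step: R->2, L=4; E->plug->E->R->E->L->A->refl->C->L'->H->R'->C->plug->F
Char 5 ('C'): step: R->3, L=4; C->plug->F->R->B->L->H->refl->G->L'->D->R'->D->plug->G
Char 6 ('H'): step: R->4, L=4; H->plug->H->R->B->L->H->refl->G->L'->D->R'->G->plug->D
Char 7 ('E'): step: R->5, L=4; E->plug->E->R->D->L->G->refl->H->L'->B->R'->B->plug->B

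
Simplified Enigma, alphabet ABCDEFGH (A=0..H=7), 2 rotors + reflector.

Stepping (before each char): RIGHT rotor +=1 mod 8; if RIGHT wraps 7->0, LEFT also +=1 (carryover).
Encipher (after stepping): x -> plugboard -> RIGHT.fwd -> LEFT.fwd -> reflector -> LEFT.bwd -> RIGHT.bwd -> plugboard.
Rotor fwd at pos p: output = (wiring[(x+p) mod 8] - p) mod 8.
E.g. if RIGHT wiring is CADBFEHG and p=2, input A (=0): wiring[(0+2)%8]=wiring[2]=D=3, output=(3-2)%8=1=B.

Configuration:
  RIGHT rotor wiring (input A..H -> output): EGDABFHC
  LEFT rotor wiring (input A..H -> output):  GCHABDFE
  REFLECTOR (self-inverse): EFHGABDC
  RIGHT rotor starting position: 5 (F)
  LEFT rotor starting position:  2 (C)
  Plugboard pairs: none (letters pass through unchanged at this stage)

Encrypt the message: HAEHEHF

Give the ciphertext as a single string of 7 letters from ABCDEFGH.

Answer: CHFFADG

Derivation:
Char 1 ('H'): step: R->6, L=2; H->plug->H->R->H->L->A->refl->E->L'->G->R'->C->plug->C
Char 2 ('A'): step: R->7, L=2; A->plug->A->R->D->L->B->refl->F->L'->A->R'->H->plug->H
Char 3 ('E'): step: R->0, L->3 (L advanced); E->plug->E->R->B->L->G->refl->D->L'->F->R'->F->plug->F
Char 4 ('H'): step: R->1, L=3; H->plug->H->R->D->L->C->refl->H->L'->G->R'->F->plug->F
Char 5 ('E'): step: R->2, L=3; E->plug->E->R->F->L->D->refl->G->L'->B->R'->A->plug->A
Char 6 ('H'): step: R->3, L=3; H->plug->H->R->A->L->F->refl->B->L'->E->R'->D->plug->D
Char 7 ('F'): step: R->4, L=3; F->plug->F->R->C->L->A->refl->E->L'->H->R'->G->plug->G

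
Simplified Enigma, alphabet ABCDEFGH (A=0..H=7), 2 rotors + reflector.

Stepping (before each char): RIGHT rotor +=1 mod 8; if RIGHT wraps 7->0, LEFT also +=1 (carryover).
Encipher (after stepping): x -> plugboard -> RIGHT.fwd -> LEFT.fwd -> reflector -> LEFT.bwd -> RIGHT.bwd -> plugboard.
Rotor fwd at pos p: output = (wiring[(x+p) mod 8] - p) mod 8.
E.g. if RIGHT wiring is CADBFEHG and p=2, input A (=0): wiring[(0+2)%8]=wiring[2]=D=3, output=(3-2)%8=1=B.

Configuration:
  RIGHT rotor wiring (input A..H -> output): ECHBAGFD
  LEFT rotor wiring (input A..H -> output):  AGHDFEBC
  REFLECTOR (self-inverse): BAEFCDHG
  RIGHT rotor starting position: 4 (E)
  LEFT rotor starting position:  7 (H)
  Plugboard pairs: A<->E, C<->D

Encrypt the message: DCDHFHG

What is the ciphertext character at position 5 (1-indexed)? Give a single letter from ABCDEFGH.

Char 1 ('D'): step: R->5, L=7; D->plug->C->R->G->L->F->refl->D->L'->A->R'->B->plug->B
Char 2 ('C'): step: R->6, L=7; C->plug->D->R->E->L->E->refl->C->L'->H->R'->A->plug->E
Char 3 ('D'): step: R->7, L=7; D->plug->C->R->D->L->A->refl->B->L'->B->R'->F->plug->F
Char 4 ('H'): step: R->0, L->0 (L advanced); H->plug->H->R->D->L->D->refl->F->L'->E->R'->A->plug->E
Char 5 ('F'): step: R->1, L=0; F->plug->F->R->E->L->F->refl->D->L'->D->R'->H->plug->H

H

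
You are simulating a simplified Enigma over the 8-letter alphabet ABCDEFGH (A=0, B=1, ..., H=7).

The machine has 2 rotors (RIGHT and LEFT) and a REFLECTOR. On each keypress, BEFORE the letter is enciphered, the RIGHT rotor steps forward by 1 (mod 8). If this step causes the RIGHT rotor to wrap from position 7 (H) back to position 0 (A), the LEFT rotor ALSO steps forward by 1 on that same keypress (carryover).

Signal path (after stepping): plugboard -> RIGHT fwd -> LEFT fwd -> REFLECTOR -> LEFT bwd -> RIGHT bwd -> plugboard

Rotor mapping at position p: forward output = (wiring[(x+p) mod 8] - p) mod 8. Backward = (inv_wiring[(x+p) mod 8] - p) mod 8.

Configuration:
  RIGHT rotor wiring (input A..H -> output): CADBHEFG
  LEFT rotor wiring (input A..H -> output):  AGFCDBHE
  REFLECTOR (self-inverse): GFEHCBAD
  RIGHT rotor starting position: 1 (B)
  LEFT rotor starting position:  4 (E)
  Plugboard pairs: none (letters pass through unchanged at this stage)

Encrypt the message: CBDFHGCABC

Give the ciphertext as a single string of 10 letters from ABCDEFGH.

Char 1 ('C'): step: R->2, L=4; C->plug->C->R->F->L->C->refl->E->L'->E->R'->F->plug->F
Char 2 ('B'): step: R->3, L=4; B->plug->B->R->E->L->E->refl->C->L'->F->R'->G->plug->G
Char 3 ('D'): step: R->4, L=4; D->plug->D->R->C->L->D->refl->H->L'->A->R'->B->plug->B
Char 4 ('F'): step: R->5, L=4; F->plug->F->R->G->L->B->refl->F->L'->B->R'->C->plug->C
Char 5 ('H'): step: R->6, L=4; H->plug->H->R->G->L->B->refl->F->L'->B->R'->G->plug->G
Char 6 ('G'): step: R->7, L=4; G->plug->G->R->F->L->C->refl->E->L'->E->R'->D->plug->D
Char 7 ('C'): step: R->0, L->5 (L advanced); C->plug->C->R->D->L->D->refl->H->L'->C->R'->A->plug->A
Char 8 ('A'): step: R->1, L=5; A->plug->A->R->H->L->G->refl->A->L'->F->R'->G->plug->G
Char 9 ('B'): step: R->2, L=5; B->plug->B->R->H->L->G->refl->A->L'->F->R'->C->plug->C
Char 10 ('C'): step: R->3, L=5; C->plug->C->R->B->L->C->refl->E->L'->A->R'->H->plug->H

Answer: FGBCGDAGCH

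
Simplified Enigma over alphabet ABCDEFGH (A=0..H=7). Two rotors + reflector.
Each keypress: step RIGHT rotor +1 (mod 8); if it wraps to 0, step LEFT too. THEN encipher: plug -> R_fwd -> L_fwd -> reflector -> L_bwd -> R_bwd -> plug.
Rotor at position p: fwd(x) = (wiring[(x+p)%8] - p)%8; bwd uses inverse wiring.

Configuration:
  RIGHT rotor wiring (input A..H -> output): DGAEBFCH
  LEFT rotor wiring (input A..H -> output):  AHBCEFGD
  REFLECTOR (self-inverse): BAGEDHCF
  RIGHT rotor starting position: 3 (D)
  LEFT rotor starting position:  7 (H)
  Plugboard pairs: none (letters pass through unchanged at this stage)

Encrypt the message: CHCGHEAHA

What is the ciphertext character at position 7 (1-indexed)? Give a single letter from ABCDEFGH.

Char 1 ('C'): step: R->4, L=7; C->plug->C->R->G->L->G->refl->C->L'->D->R'->D->plug->D
Char 2 ('H'): step: R->5, L=7; H->plug->H->R->E->L->D->refl->E->L'->A->R'->A->plug->A
Char 3 ('C'): step: R->6, L=7; C->plug->C->R->F->L->F->refl->H->L'->H->R'->H->plug->H
Char 4 ('G'): step: R->7, L=7; G->plug->G->R->G->L->G->refl->C->L'->D->R'->H->plug->H
Char 5 ('H'): step: R->0, L->0 (L advanced); H->plug->H->R->H->L->D->refl->E->L'->E->R'->D->plug->D
Char 6 ('E'): step: R->1, L=0; E->plug->E->R->E->L->E->refl->D->L'->H->R'->B->plug->B
Char 7 ('A'): step: R->2, L=0; A->plug->A->R->G->L->G->refl->C->L'->D->R'->D->plug->D

D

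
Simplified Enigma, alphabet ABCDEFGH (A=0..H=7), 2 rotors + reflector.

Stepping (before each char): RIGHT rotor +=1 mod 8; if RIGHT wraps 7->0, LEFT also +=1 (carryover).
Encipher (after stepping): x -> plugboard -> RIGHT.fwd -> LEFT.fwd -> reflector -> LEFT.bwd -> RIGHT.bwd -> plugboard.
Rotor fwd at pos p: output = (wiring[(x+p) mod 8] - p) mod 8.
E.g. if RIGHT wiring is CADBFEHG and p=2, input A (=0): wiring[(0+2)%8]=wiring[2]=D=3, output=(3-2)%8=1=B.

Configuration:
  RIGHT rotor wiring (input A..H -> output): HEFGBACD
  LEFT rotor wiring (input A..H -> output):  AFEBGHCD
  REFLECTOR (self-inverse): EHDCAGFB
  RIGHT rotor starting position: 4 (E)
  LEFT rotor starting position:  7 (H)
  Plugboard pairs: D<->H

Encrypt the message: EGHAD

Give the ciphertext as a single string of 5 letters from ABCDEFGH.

Answer: DDBHE

Derivation:
Char 1 ('E'): step: R->5, L=7; E->plug->E->R->H->L->D->refl->C->L'->E->R'->H->plug->D
Char 2 ('G'): step: R->6, L=7; G->plug->G->R->D->L->F->refl->G->L'->C->R'->H->plug->D
Char 3 ('H'): step: R->7, L=7; H->plug->D->R->G->L->A->refl->E->L'->A->R'->B->plug->B
Char 4 ('A'): step: R->0, L->0 (L advanced); A->plug->A->R->H->L->D->refl->C->L'->G->R'->D->plug->H
Char 5 ('D'): step: R->1, L=0; D->plug->H->R->G->L->C->refl->D->L'->H->R'->E->plug->E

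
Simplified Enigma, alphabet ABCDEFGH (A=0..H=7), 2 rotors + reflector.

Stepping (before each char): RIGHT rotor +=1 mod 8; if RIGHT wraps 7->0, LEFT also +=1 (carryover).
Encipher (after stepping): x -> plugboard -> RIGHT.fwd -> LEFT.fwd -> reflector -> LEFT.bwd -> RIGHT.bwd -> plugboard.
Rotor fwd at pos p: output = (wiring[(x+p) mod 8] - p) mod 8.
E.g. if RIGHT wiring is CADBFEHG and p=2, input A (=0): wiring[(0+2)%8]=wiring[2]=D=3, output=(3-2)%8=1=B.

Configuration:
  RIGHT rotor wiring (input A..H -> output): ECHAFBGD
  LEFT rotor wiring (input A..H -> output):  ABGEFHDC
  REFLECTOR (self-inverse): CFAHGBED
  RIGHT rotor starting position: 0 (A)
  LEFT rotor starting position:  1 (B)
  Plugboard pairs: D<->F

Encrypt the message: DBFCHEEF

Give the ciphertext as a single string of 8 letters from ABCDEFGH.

Char 1 ('D'): step: R->1, L=1; D->plug->F->R->F->L->C->refl->A->L'->A->R'->E->plug->E
Char 2 ('B'): step: R->2, L=1; B->plug->B->R->G->L->B->refl->F->L'->B->R'->F->plug->D
Char 3 ('F'): step: R->3, L=1; F->plug->D->R->D->L->E->refl->G->L'->E->R'->H->plug->H
Char 4 ('C'): step: R->4, L=1; C->plug->C->R->C->L->D->refl->H->L'->H->R'->D->plug->F
Char 5 ('H'): step: R->5, L=1; H->plug->H->R->A->L->A->refl->C->L'->F->R'->E->plug->E
Char 6 ('E'): step: R->6, L=1; E->plug->E->R->B->L->F->refl->B->L'->G->R'->C->plug->C
Char 7 ('E'): step: R->7, L=1; E->plug->E->R->B->L->F->refl->B->L'->G->R'->F->plug->D
Char 8 ('F'): step: R->0, L->2 (L advanced); F->plug->D->R->A->L->E->refl->G->L'->G->R'->G->plug->G

Answer: EDHFECDG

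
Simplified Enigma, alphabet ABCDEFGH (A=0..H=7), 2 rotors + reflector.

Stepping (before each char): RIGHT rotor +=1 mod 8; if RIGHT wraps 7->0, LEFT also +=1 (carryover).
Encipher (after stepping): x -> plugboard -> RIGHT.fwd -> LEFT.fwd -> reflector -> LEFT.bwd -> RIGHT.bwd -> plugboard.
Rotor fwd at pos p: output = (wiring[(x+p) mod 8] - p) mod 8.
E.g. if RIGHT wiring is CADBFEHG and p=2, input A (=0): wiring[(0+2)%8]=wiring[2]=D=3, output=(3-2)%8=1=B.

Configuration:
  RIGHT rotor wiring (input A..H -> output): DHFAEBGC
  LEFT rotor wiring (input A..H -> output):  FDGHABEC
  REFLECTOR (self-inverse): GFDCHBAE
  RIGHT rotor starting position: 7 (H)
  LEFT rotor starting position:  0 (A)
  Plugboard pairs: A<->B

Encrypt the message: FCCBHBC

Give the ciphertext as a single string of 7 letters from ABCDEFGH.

Answer: GDEFCEB

Derivation:
Char 1 ('F'): step: R->0, L->1 (L advanced); F->plug->F->R->B->L->F->refl->B->L'->G->R'->G->plug->G
Char 2 ('C'): step: R->1, L=1; C->plug->C->R->H->L->E->refl->H->L'->D->R'->D->plug->D
Char 3 ('C'): step: R->2, L=1; C->plug->C->R->C->L->G->refl->A->L'->E->R'->E->plug->E
Char 4 ('B'): step: R->3, L=1; B->plug->A->R->F->L->D->refl->C->L'->A->R'->F->plug->F
Char 5 ('H'): step: R->4, L=1; H->plug->H->R->E->L->A->refl->G->L'->C->R'->C->plug->C
Char 6 ('B'): step: R->5, L=1; B->plug->A->R->E->L->A->refl->G->L'->C->R'->E->plug->E
Char 7 ('C'): step: R->6, L=1; C->plug->C->R->F->L->D->refl->C->L'->A->R'->A->plug->B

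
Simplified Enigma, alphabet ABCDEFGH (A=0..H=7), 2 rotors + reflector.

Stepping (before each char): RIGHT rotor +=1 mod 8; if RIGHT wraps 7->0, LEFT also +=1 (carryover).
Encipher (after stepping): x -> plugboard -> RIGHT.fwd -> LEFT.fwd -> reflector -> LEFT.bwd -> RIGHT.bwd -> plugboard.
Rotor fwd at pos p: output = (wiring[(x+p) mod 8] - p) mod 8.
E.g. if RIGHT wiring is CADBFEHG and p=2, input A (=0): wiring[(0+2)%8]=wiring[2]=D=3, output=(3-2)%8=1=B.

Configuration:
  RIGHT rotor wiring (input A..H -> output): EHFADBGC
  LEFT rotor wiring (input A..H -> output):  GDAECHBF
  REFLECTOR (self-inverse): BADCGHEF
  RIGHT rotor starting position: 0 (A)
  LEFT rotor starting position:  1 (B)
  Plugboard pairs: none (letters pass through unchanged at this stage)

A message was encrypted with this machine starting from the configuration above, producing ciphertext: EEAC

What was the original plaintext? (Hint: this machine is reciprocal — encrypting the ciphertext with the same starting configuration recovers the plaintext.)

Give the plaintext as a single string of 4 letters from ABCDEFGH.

Char 1 ('E'): step: R->1, L=1; E->plug->E->R->A->L->C->refl->D->L'->C->R'->D->plug->D
Char 2 ('E'): step: R->2, L=1; E->plug->E->R->E->L->G->refl->E->L'->G->R'->B->plug->B
Char 3 ('A'): step: R->3, L=1; A->plug->A->R->F->L->A->refl->B->L'->D->R'->D->plug->D
Char 4 ('C'): step: R->4, L=1; C->plug->C->R->C->L->D->refl->C->L'->A->R'->E->plug->E

Answer: DBDE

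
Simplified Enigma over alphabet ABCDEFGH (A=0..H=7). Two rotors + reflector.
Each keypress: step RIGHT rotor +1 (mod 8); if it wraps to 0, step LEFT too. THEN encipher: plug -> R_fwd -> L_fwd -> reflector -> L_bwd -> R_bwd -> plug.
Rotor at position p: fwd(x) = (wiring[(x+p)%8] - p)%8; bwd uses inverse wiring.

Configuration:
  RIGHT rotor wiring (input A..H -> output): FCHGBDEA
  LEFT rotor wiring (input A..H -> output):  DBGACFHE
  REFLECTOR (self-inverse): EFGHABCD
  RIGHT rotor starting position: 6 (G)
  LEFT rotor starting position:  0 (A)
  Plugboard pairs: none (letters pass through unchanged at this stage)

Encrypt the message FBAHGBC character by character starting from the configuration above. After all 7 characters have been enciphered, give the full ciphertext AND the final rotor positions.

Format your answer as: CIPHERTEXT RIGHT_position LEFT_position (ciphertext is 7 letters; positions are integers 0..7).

Char 1 ('F'): step: R->7, L=0; F->plug->F->R->C->L->G->refl->C->L'->E->R'->G->plug->G
Char 2 ('B'): step: R->0, L->1 (L advanced); B->plug->B->R->C->L->H->refl->D->L'->G->R'->D->plug->D
Char 3 ('A'): step: R->1, L=1; A->plug->A->R->B->L->F->refl->B->L'->D->R'->F->plug->F
Char 4 ('H'): step: R->2, L=1; H->plug->H->R->A->L->A->refl->E->L'->E->R'->B->plug->B
Char 5 ('G'): step: R->3, L=1; G->plug->G->R->H->L->C->refl->G->L'->F->R'->E->plug->E
Char 6 ('B'): step: R->4, L=1; B->plug->B->R->H->L->C->refl->G->L'->F->R'->A->plug->A
Char 7 ('C'): step: R->5, L=1; C->plug->C->R->D->L->B->refl->F->L'->B->R'->G->plug->G
Final: ciphertext=GDFBEAG, RIGHT=5, LEFT=1

Answer: GDFBEAG 5 1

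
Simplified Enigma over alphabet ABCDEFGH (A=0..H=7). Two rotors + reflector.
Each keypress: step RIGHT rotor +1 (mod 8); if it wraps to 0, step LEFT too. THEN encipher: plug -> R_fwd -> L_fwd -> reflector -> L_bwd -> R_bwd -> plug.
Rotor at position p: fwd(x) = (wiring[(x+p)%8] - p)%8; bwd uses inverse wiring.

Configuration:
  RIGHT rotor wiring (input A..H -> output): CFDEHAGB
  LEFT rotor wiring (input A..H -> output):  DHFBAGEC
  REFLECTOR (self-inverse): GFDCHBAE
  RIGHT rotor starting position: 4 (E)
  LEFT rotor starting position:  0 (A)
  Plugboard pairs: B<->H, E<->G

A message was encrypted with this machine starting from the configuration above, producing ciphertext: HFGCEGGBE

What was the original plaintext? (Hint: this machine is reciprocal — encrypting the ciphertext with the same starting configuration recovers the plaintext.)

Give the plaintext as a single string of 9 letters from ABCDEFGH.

Char 1 ('H'): step: R->5, L=0; H->plug->B->R->B->L->H->refl->E->L'->G->R'->F->plug->F
Char 2 ('F'): step: R->6, L=0; F->plug->F->R->G->L->E->refl->H->L'->B->R'->G->plug->E
Char 3 ('G'): step: R->7, L=0; G->plug->E->R->F->L->G->refl->A->L'->E->R'->D->plug->D
Char 4 ('C'): step: R->0, L->1 (L advanced); C->plug->C->R->D->L->H->refl->E->L'->B->R'->H->plug->B
Char 5 ('E'): step: R->1, L=1; E->plug->G->R->A->L->G->refl->A->L'->C->R'->B->plug->H
Char 6 ('G'): step: R->2, L=1; G->plug->E->R->E->L->F->refl->B->L'->G->R'->D->plug->D
Char 7 ('G'): step: R->3, L=1; G->plug->E->R->G->L->B->refl->F->L'->E->R'->B->plug->H
Char 8 ('B'): step: R->4, L=1; B->plug->H->R->A->L->G->refl->A->L'->C->R'->C->plug->C
Char 9 ('E'): step: R->5, L=1; E->plug->G->R->H->L->C->refl->D->L'->F->R'->D->plug->D

Answer: FEDBHDHCD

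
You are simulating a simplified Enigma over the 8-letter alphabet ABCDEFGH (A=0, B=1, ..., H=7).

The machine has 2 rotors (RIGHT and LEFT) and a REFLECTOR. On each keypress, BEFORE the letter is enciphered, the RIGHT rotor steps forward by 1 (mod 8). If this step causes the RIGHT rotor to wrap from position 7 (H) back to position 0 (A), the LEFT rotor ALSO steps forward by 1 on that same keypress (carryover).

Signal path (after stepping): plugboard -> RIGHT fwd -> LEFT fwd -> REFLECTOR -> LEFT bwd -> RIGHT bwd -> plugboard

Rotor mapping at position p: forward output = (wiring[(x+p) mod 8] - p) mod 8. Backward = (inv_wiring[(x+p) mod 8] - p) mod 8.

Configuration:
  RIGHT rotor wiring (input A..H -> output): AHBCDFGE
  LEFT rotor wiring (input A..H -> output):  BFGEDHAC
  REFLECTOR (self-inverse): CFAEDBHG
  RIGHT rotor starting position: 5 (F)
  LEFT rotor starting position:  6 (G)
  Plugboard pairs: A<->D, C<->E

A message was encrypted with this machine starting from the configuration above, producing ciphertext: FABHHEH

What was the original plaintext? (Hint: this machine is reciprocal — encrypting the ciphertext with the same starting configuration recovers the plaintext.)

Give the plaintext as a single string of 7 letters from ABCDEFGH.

Char 1 ('F'): step: R->6, L=6; F->plug->F->R->E->L->A->refl->C->L'->A->R'->A->plug->D
Char 2 ('A'): step: R->7, L=6; A->plug->D->R->C->L->D->refl->E->L'->B->R'->B->plug->B
Char 3 ('B'): step: R->0, L->7 (L advanced); B->plug->B->R->H->L->B->refl->F->L'->E->R'->H->plug->H
Char 4 ('H'): step: R->1, L=7; H->plug->H->R->H->L->B->refl->F->L'->E->R'->E->plug->C
Char 5 ('H'): step: R->2, L=7; H->plug->H->R->F->L->E->refl->D->L'->A->R'->B->plug->B
Char 6 ('E'): step: R->3, L=7; E->plug->C->R->C->L->G->refl->H->L'->D->R'->D->plug->A
Char 7 ('H'): step: R->4, L=7; H->plug->H->R->G->L->A->refl->C->L'->B->R'->B->plug->B

Answer: DBHCBAB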